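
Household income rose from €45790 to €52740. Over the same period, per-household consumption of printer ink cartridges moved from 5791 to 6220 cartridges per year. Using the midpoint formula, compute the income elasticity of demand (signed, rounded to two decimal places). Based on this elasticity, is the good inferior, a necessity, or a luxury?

%ΔQ = (6220 − 5791)/[( 5791 + 6220)/2] = 429/6005.5 = 0.071434…
%ΔIncome = (52740 − 45790)/[( 45790 + 52740)/2] = 6950/49265 = 0.141073…
E_income = (429/6005.5) / (6950/49265) = 0.5063…
0 < E_income < 1 ⇒ normal good, necessity.

0.51; necessity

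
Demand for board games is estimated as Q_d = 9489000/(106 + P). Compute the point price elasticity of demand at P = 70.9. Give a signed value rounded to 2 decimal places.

dQ_d/dP = −9489000/(106 + P)² = -303.225. At P = 70.9, Q_d = 53640.5.
Ed = (dQ_d/dP)·(P/Q_d) = (-303.225) × (70.9/53640.5) = -0.4007…

-0.40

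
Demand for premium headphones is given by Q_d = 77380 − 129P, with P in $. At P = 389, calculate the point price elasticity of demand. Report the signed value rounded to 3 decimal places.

-1.845

dQ_d/dP = −129. At P = 389, Q_d = 77380 − 129(389) = 27199.
Ed = (dQ_d/dP)·(P/Q_d) = −129 × (389/27199) = -1.84495…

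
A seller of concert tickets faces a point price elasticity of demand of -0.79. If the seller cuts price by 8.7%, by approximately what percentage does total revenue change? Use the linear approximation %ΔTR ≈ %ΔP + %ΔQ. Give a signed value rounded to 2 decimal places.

%ΔQ ≈ Ed × %ΔP = (-0.79) × (-8.7%) = +6.8730%
%ΔTR ≈ %ΔP + %ΔQ = (-8.7%) + (+6.8730%) = -1.8270%

-1.83%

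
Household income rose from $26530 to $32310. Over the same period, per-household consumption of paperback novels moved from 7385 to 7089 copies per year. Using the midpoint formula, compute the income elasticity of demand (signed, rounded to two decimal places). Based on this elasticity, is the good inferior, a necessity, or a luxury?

%ΔQ = (7089 − 7385)/[( 7385 + 7089)/2] = -296/7237 = -0.040900…
%ΔIncome = (32310 − 26530)/[( 26530 + 32310)/2] = 5780/29420 = 0.196464…
E_income = (-296/7237) / (5780/29420) = -0.2081…
E_income < 0 ⇒ inferior good.

-0.21; inferior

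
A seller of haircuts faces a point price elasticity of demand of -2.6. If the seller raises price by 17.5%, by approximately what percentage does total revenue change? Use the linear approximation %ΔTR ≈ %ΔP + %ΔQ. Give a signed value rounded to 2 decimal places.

%ΔQ ≈ Ed × %ΔP = (-2.6) × (+17.5%) = -45.5000%
%ΔTR ≈ %ΔP + %ΔQ = (+17.5%) + (-45.5000%) = -28.0000%

-28.00%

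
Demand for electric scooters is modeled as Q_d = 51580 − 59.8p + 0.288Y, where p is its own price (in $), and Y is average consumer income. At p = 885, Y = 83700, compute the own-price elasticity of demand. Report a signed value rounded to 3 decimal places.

-2.325

At the given values, Q_d = 51580 − 59.8(885) + 0.288(83700) = 22762.6.
∂Q_d/∂p = −59.8.
E = (-59.8) × (885/22762.6) = -2.32499…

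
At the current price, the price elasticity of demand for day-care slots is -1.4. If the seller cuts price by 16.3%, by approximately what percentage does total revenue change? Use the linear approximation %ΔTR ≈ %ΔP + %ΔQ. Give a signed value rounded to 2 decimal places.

%ΔQ ≈ Ed × %ΔP = (-1.4) × (-16.3%) = +22.8200%
%ΔTR ≈ %ΔP + %ΔQ = (-16.3%) + (+22.8200%) = +6.5200%

+6.52%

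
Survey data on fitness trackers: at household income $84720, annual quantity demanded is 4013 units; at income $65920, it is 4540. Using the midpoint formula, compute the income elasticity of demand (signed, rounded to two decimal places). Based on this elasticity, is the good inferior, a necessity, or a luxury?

-0.49; inferior

%ΔQ = (4540 − 4013)/[( 4013 + 4540)/2] = 527/4276.5 = 0.123231…
%ΔIncome = (65920 − 84720)/[( 84720 + 65920)/2] = -18800/75320 = -0.249601…
E_income = (527/4276.5) / (-18800/75320) = -0.4937…
E_income < 0 ⇒ inferior good.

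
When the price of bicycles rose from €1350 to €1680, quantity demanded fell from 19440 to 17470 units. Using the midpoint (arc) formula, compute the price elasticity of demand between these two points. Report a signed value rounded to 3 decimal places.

%ΔQ = (17470 − 19440) / [(19440 + 17470)/2] = -1970/18455 = -0.106746…
%ΔP = (1680 − 1350) / [(1350 + 1680)/2] = 330/1515 = 0.217821…
Arc Ed = %ΔQ / %ΔP = (-1970/18455) / (330/1515) = -0.49006…

-0.490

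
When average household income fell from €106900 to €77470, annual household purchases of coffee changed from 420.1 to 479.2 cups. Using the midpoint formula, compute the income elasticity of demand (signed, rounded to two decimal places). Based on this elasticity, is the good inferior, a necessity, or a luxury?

-0.41; inferior

%ΔQ = (479.2 − 420.1)/[( 420.1 + 479.2)/2] = 59.1/449.65 = 0.131435…
%ΔIncome = (77470 − 106900)/[( 106900 + 77470)/2] = -29430/92185 = -0.319249…
E_income = (59.1/449.65) / (-29430/92185) = -0.4117…
E_income < 0 ⇒ inferior good.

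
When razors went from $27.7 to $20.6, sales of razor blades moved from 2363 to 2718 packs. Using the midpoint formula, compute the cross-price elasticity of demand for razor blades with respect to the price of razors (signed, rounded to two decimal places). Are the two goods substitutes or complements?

%ΔQ_{razor blades} = (2718 − 2363)/avg = 355/2540.5 = 0.139736…
%ΔP_{razors} = (20.6 − 27.7)/avg = -7.1/24.15 = -0.293995…
E_cross = (355/2540.5) / (-7.1/24.15) = -0.4753…
E_cross < 0 ⇒ the goods are complements.

-0.48; complements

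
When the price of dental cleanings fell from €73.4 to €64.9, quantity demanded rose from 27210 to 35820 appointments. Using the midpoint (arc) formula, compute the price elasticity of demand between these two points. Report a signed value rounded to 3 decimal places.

%ΔQ = (35820 − 27210) / [(27210 + 35820)/2] = 8610/31515 = 0.273203…
%ΔP = (64.9 − 73.4) / [(73.4 + 64.9)/2] = -8.5/69.15 = -0.122921…
Arc Ed = %ΔQ / %ΔP = (8610/31515) / (-8.5/69.15) = -2.22258…

-2.223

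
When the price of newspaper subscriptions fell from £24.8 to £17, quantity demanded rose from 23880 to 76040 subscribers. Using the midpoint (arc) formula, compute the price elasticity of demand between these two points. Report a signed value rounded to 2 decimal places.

%ΔQ = (76040 − 23880) / [(23880 + 76040)/2] = 52160/49960 = 1.044035…
%ΔP = (17 − 24.8) / [(24.8 + 17)/2] = -7.8/20.9 = -0.373205…
Arc Ed = %ΔQ / %ΔP = (52160/49960) / (-7.8/20.9) = -2.7974…

-2.80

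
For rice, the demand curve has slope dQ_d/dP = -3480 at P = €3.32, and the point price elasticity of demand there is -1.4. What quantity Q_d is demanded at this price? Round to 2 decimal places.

8252.57

Ed = (dQ_d/dP)·(P/Q_d) ⇒ Q_d = (dQ_d/dP)·P/Ed = (-3480)·3.32/(-1.4) = 8252.5714…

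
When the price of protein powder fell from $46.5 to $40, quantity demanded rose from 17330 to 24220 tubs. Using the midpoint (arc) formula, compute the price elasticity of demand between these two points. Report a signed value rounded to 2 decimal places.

%ΔQ = (24220 − 17330) / [(17330 + 24220)/2] = 6890/20775 = 0.331648…
%ΔP = (40 − 46.5) / [(46.5 + 40)/2] = -6.5/43.25 = -0.150289…
Arc Ed = %ΔQ / %ΔP = (6890/20775) / (-6.5/43.25) = -2.2067…

-2.21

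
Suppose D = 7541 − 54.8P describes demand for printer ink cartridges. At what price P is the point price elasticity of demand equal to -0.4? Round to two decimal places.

39.32

Ed = −54.8P/(7541 − 54.8P). Set this equal to -0.4:
54.8P = 0.4·(7541 − 54.8P) ⇒ 54.8P(1 + 0.4) = 0.4·7541
P = 0.4·7541 / (54.8·1.4) = 39.3169…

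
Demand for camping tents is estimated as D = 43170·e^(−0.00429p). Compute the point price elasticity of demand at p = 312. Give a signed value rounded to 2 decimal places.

-1.34

dD/dp = −0.00429·D = -48.5674. At p = 312, D = 11321.1.
Ed = (dD/dp)·(p/D) = (-48.5674) × (312/11321.1) = -1.3384…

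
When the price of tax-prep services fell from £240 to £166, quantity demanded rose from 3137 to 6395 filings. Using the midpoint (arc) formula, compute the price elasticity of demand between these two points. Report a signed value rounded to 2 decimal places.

%ΔQ = (6395 − 3137) / [(3137 + 6395)/2] = 3258/4766 = 0.683592…
%ΔP = (166 − 240) / [(240 + 166)/2] = -74/203 = -0.364532…
Arc Ed = %ΔQ / %ΔP = (3258/4766) / (-74/203) = -1.8752…

-1.88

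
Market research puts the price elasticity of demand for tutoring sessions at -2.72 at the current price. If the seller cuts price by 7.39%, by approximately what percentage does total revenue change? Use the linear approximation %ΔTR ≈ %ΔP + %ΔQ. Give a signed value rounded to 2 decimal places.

+12.71%

%ΔQ ≈ Ed × %ΔP = (-2.72) × (-7.39%) = +20.1008%
%ΔTR ≈ %ΔP + %ΔQ = (-7.39%) + (+20.1008%) = +12.7108%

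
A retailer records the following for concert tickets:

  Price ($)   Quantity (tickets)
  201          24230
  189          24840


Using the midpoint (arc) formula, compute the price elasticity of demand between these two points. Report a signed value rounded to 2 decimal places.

-0.40

%ΔQ = (24840 − 24230) / [(24230 + 24840)/2] = 610/24535 = 0.024862…
%ΔP = (189 − 201) / [(201 + 189)/2] = -12/195 = -0.061538…
Arc Ed = %ΔQ / %ΔP = (610/24535) / (-12/195) = -0.4040…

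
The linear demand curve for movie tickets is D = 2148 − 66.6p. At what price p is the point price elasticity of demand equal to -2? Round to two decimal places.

Ed = −66.6p/(2148 − 66.6p). Set this equal to -2:
66.6p = 2·(2148 − 66.6p) ⇒ 66.6p(1 + 2) = 2·2148
p = 2·2148 / (66.6·3) = 21.5015…

21.50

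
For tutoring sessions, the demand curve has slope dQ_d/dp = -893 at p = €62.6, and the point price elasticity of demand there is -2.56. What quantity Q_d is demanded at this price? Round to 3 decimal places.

21836.641

Ed = (dQ_d/dp)·(p/Q_d) ⇒ Q_d = (dQ_d/dp)·p/Ed = (-893)·62.6/(-2.56) = 21836.64062…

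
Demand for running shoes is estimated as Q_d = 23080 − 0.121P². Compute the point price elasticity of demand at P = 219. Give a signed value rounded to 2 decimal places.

-0.67

dQ_d/dP = −2·0.121·P = -52.998. At P = 219, Q_d = 17276.719.
Ed = (dQ_d/dP)·(P/Q_d) = (-52.998) × (219/17276.719) = -0.6718…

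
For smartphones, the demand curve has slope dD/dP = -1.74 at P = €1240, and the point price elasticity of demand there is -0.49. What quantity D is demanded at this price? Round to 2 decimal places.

Ed = (dD/dP)·(P/D) ⇒ D = (dD/dP)·P/Ed = (-1.74)·1240/(-0.49) = 4403.2653…

4403.27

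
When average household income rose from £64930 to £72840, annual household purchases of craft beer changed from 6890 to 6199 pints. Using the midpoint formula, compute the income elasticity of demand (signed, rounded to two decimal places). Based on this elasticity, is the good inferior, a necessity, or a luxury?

-0.92; inferior

%ΔQ = (6199 − 6890)/[( 6890 + 6199)/2] = -691/6544.5 = -0.105584…
%ΔIncome = (72840 − 64930)/[( 64930 + 72840)/2] = 7910/68885 = 0.114829…
E_income = (-691/6544.5) / (7910/68885) = -0.9194…
E_income < 0 ⇒ inferior good.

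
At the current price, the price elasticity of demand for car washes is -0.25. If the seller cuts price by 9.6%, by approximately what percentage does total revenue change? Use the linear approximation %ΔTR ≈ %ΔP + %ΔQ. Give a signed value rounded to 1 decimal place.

%ΔQ ≈ Ed × %ΔP = (-0.25) × (-9.6%) = +2.4000%
%ΔTR ≈ %ΔP + %ΔQ = (-9.6%) + (+2.4000%) = -7.2000%

-7.2%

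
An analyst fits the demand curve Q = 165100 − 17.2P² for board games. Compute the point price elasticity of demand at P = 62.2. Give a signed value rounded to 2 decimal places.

-1.35

dQ/dP = −2·17.2·P = -2139.68. At P = 62.2, Q = 98555.952.
Ed = (dQ/dP)·(P/Q) = (-2139.68) × (62.2/98555.952) = -1.3503…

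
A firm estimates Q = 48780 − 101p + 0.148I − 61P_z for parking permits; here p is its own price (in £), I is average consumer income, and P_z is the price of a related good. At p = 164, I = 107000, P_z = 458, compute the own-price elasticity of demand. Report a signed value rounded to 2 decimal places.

At the given values, Q = 48780 − 101(164) + 0.148(107000) − 61(458) = 20114.
∂Q/∂p = −101.
E = (-101) × (164/20114) = -0.8235…

-0.82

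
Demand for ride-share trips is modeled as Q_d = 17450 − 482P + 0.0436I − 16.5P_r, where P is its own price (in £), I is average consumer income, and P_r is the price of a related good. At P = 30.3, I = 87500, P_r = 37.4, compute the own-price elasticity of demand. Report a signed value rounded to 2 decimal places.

-2.42

At the given values, Q_d = 17450 − 482(30.3) + 0.0436(87500) − 16.5(37.4) = 6043.3.
∂Q_d/∂P = −482.
E = (-482) × (30.3/6043.3) = -2.4166…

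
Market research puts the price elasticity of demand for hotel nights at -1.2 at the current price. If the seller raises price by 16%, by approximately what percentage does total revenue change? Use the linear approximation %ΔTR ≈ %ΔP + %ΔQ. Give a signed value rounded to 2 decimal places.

%ΔQ ≈ Ed × %ΔP = (-1.2) × (+16%) = -19.2000%
%ΔTR ≈ %ΔP + %ΔQ = (+16%) + (-19.2000%) = -3.2000%

-3.20%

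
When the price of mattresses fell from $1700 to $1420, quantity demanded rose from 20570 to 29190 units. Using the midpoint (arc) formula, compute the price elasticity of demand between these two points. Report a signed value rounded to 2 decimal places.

-1.93

%ΔQ = (29190 − 20570) / [(20570 + 29190)/2] = 8620/24880 = 0.346463…
%ΔP = (1420 − 1700) / [(1700 + 1420)/2] = -280/1560 = -0.179487…
Arc Ed = %ΔQ / %ΔP = (8620/24880) / (-280/1560) = -1.9302…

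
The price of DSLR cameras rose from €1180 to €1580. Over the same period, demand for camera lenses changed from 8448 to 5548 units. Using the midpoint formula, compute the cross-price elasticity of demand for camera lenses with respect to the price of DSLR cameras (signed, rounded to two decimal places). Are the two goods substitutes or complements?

-1.43; complements

%ΔQ_{camera lenses} = (5548 − 8448)/avg = -2900/6998 = -0.414404…
%ΔP_{DSLR cameras} = (1580 − 1180)/avg = 400/1380 = 0.289855…
E_cross = (-2900/6998) / (400/1380) = -1.4296…
E_cross < 0 ⇒ the goods are complements.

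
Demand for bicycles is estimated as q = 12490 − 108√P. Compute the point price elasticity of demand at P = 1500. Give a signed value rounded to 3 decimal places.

-0.252

dq/dP = −108/(2√P) = -1.39427. At P = 1500, q = 8307.18.
Ed = (dq/dP)·(P/q) = (-1.39427) × (1500/8307.18) = -0.25175…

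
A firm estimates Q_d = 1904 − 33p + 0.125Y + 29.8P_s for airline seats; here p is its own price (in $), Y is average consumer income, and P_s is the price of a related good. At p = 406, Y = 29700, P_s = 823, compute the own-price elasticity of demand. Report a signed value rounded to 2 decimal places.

At the given values, Q_d = 1904 − 33(406) + 0.125(29700) + 29.8(823) = 16743.9.
∂Q_d/∂p = −33.
E = (-33) × (406/16743.9) = -0.8001…

-0.80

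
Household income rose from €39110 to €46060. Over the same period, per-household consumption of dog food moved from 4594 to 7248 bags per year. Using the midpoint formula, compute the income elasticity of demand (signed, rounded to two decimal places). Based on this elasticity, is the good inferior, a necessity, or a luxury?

%ΔQ = (7248 − 4594)/[( 4594 + 7248)/2] = 2654/5921 = 0.448235…
%ΔIncome = (46060 − 39110)/[( 39110 + 46060)/2] = 6950/42585 = 0.163203…
E_income = (2654/5921) / (6950/42585) = 2.7464…
E_income > 1 ⇒ normal good, luxury.

2.75; luxury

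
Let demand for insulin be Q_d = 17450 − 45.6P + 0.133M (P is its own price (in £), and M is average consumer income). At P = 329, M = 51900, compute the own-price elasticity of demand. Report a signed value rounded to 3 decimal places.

At the given values, Q_d = 17450 − 45.6(329) + 0.133(51900) = 9350.3.
∂Q_d/∂P = −45.6.
E = (-45.6) × (329/9350.3) = -1.60448…

-1.604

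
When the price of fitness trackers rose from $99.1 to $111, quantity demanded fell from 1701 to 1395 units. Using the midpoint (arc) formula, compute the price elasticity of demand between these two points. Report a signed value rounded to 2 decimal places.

-1.75

%ΔQ = (1395 − 1701) / [(1701 + 1395)/2] = -306/1548 = -0.197674…
%ΔP = (111 − 99.1) / [(99.1 + 111)/2] = 11.9/105.05 = 0.113279…
Arc Ed = %ΔQ / %ΔP = (-306/1548) / (11.9/105.05) = -1.7450…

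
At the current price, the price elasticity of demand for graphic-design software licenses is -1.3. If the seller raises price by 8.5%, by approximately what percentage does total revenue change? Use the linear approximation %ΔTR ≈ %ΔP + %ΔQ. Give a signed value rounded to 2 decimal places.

-2.55%

%ΔQ ≈ Ed × %ΔP = (-1.3) × (+8.5%) = -11.0500%
%ΔTR ≈ %ΔP + %ΔQ = (+8.5%) + (-11.0500%) = -2.5500%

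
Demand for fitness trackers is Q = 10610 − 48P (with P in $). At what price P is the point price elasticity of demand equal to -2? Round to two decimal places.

147.36

Ed = −48P/(10610 − 48P). Set this equal to -2:
48P = 2·(10610 − 48P) ⇒ 48P(1 + 2) = 2·10610
P = 2·10610 / (48·3) = 147.3611…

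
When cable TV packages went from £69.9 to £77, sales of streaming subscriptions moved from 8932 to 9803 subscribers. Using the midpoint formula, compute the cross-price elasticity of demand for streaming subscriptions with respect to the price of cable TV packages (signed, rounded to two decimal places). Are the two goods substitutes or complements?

%ΔQ_{streaming subscriptions} = (9803 − 8932)/avg = 871/9367.5 = 0.092981…
%ΔP_{cable TV packages} = (77 − 69.9)/avg = 7.1/73.45 = 0.096664…
E_cross = (871/9367.5) / (7.1/73.45) = 0.9618…
E_cross > 0 ⇒ the goods are substitutes.

0.96; substitutes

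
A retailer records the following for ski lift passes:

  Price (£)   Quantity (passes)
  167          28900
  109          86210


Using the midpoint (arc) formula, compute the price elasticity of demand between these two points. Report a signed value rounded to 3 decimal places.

%ΔQ = (86210 − 28900) / [(28900 + 86210)/2] = 57310/57555 = 0.995743…
%ΔP = (109 − 167) / [(167 + 109)/2] = -58/138 = -0.420289…
Arc Ed = %ΔQ / %ΔP = (57310/57555) / (-58/138) = -2.36918…

-2.369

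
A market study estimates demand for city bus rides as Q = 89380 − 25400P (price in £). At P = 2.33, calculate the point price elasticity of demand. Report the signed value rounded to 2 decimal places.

dQ/dP = −25400. At P = 2.33, Q = 89380 − 25400(2.33) = 30198.
Ed = (dQ/dP)·(P/Q) = −25400 × (2.33/30198) = -1.9597…

-1.96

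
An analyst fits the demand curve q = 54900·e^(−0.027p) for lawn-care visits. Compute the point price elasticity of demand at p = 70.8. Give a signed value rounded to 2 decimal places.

-1.91

dq/dp = −0.027·q = -219.149. At p = 70.8, q = 8116.62.
Ed = (dq/dp)·(p/q) = (-219.149) × (70.8/8116.62) = -1.9116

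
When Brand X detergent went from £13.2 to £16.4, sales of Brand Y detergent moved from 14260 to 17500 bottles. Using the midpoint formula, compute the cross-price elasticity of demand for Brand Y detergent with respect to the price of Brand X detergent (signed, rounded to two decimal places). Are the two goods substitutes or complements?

0.94; substitutes

%ΔQ_{Brand Y detergent} = (17500 − 14260)/avg = 3240/15880 = 0.204030…
%ΔP_{Brand X detergent} = (16.4 − 13.2)/avg = 3.2/14.8 = 0.216216…
E_cross = (3240/15880) / (3.2/14.8) = 0.9436…
E_cross > 0 ⇒ the goods are substitutes.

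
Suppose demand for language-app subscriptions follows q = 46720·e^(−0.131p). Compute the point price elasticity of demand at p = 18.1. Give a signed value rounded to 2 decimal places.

-2.37

dq/dp = −0.131·q = -571.503. At p = 18.1, q = 4362.62.
Ed = (dq/dp)·(p/q) = (-571.503) × (18.1/4362.62) = -2.3711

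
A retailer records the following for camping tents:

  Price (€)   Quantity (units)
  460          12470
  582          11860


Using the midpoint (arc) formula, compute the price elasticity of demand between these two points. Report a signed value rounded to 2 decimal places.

%ΔQ = (11860 − 12470) / [(12470 + 11860)/2] = -610/12165 = -0.050143…
%ΔP = (582 − 460) / [(460 + 582)/2] = 122/521 = 0.234165…
Arc Ed = %ΔQ / %ΔP = (-610/12165) / (122/521) = -0.2141…

-0.21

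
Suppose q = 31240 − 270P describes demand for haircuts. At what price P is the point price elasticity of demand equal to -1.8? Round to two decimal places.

Ed = −270P/(31240 − 270P). Set this equal to -1.8:
270P = 1.8·(31240 − 270P) ⇒ 270P(1 + 1.8) = 1.8·31240
P = 1.8·31240 / (270·2.8) = 74.3809…

74.38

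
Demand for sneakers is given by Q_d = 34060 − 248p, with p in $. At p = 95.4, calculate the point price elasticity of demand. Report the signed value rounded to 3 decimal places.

dQ_d/dp = −248. At p = 95.4, Q_d = 34060 − 248(95.4) = 10400.8.
Ed = (dQ_d/dp)·(p/Q_d) = −248 × (95.4/10400.8) = -2.27474…

-2.275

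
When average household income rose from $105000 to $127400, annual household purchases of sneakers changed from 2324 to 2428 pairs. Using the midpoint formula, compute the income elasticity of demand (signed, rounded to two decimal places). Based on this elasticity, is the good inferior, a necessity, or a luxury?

0.23; necessity

%ΔQ = (2428 − 2324)/[( 2324 + 2428)/2] = 104/2376 = 0.043771…
%ΔIncome = (127400 − 105000)/[( 105000 + 127400)/2] = 22400/116200 = 0.192771…
E_income = (104/2376) / (22400/116200) = 0.2270…
0 < E_income < 1 ⇒ normal good, necessity.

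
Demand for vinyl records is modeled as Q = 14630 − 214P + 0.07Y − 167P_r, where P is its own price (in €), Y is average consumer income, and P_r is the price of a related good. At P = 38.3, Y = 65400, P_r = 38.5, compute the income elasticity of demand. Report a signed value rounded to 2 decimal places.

1.00

At the given values, Q = 14630 − 214(38.3) + 0.07(65400) − 167(38.5) = 4582.3.
∂Q/∂Y = 0.07.
E = (0.07) × (65400/4582.3) = 0.9990…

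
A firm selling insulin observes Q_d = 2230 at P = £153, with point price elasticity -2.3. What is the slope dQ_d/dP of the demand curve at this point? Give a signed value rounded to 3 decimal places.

-33.523

Ed = (dQ_d/dP)·(P/Q_d) ⇒ dQ_d/dP = Ed·Q_d/P = (-2.3)·2230/153 = -33.52287…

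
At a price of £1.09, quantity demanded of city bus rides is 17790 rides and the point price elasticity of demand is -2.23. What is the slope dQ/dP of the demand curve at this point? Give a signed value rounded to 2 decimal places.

Ed = (dQ/dP)·(P/Q) ⇒ dQ/dP = Ed·Q/P = (-2.23)·17790/1.09 = -36396.0550…

-36396.06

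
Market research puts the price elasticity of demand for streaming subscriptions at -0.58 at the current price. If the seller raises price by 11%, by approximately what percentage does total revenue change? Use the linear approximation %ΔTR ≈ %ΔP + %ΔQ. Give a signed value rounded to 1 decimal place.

+4.6%

%ΔQ ≈ Ed × %ΔP = (-0.58) × (+11%) = -6.3800%
%ΔTR ≈ %ΔP + %ΔQ = (+11%) + (-6.3800%) = +4.6200%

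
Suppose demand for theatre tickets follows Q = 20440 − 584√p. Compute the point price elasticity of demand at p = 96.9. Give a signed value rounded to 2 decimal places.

dQ/dp = −584/(2√p) = -29.6634. At p = 96.9, Q = 14691.2.
Ed = (dQ/dp)·(p/Q) = (-29.6634) × (96.9/14691.2) = -0.1956…

-0.20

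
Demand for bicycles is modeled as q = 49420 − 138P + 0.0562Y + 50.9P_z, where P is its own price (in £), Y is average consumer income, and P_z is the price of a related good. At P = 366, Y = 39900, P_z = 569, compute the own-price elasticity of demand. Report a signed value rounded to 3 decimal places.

At the given values, q = 49420 − 138(366) + 0.0562(39900) + 50.9(569) = 30116.48.
∂q/∂P = −138.
E = (-138) × (366/30116.48) = -1.67708…

-1.677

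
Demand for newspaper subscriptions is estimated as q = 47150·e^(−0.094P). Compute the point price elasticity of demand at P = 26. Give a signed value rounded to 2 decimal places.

-2.44

dq/dP = −0.094·q = -384.763. At P = 26, q = 4093.23.
Ed = (dq/dP)·(P/q) = (-384.763) × (26/4093.23) = -2.444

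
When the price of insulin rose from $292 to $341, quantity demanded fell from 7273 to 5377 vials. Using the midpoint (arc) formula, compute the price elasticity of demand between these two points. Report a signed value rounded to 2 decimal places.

%ΔQ = (5377 − 7273) / [(7273 + 5377)/2] = -1896/6325 = -0.299762…
%ΔP = (341 − 292) / [(292 + 341)/2] = 49/316.5 = 0.154818…
Arc Ed = %ΔQ / %ΔP = (-1896/6325) / (49/316.5) = -1.9362…

-1.94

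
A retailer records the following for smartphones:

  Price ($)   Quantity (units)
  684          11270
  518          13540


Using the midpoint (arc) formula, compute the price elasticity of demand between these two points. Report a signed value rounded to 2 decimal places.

%ΔQ = (13540 − 11270) / [(11270 + 13540)/2] = 2270/12405 = 0.182990…
%ΔP = (518 − 684) / [(684 + 518)/2] = -166/601 = -0.276206…
Arc Ed = %ΔQ / %ΔP = (2270/12405) / (-166/601) = -0.6625…

-0.66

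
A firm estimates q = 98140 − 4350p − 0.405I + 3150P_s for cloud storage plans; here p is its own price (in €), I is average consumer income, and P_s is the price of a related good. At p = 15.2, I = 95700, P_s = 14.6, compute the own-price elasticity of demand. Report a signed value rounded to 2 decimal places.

-1.68

At the given values, q = 98140 − 4350(15.2) − 0.405(95700) + 3150(14.6) = 39251.5.
∂q/∂p = −4350.
E = (-4350) × (15.2/39251.5) = -1.6845…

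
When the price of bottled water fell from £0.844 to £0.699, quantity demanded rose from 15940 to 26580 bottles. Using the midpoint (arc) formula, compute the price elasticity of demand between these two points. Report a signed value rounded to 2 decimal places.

-2.66

%ΔQ = (26580 − 15940) / [(15940 + 26580)/2] = 10640/21260 = 0.500470…
%ΔP = (0.699 − 0.844) / [(0.844 + 0.699)/2] = -0.145/0.7715 = -0.187945…
Arc Ed = %ΔQ / %ΔP = (10640/21260) / (-0.145/0.7715) = -2.6628…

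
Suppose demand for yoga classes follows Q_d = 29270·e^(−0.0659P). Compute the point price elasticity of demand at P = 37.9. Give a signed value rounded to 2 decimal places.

dQ_d/dP = −0.0659·Q_d = -158.712. At P = 37.9, Q_d = 2408.38.
Ed = (dQ_d/dP)·(P/Q_d) = (-158.712) × (37.9/2408.38) = -2.4976…

-2.50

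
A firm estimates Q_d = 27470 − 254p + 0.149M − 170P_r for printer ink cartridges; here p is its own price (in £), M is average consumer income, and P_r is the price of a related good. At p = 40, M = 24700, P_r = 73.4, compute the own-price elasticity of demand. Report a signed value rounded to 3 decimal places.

-1.194

At the given values, Q_d = 27470 − 254(40) + 0.149(24700) − 170(73.4) = 8512.3.
∂Q_d/∂p = −254.
E = (-254) × (40/8512.3) = -1.19356…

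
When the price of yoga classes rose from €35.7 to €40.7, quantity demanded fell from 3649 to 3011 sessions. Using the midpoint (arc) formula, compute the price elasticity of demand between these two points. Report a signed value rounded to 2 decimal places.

-1.46

%ΔQ = (3011 − 3649) / [(3649 + 3011)/2] = -638/3330 = -0.191591…
%ΔP = (40.7 − 35.7) / [(35.7 + 40.7)/2] = 5/38.2 = 0.130890…
Arc Ed = %ΔQ / %ΔP = (-638/3330) / (5/38.2) = -1.4637…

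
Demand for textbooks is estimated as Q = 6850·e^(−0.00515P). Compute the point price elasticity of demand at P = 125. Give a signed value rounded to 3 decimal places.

-0.644

dQ/dP = −0.00515·Q = -18.5319. At P = 125, Q = 3598.43.
Ed = (dQ/dP)·(P/Q) = (-18.5319) × (125/3598.43) = -0.64375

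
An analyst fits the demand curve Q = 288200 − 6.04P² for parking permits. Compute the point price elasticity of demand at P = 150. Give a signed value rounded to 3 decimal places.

-1.785

dQ/dP = −2·6.04·P = -1812. At P = 150, Q = 152300.
Ed = (dQ/dP)·(P/Q) = (-1812) × (150/152300) = -1.78463…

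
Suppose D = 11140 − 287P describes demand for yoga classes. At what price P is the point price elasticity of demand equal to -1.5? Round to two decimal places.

23.29

Ed = −287P/(11140 − 287P). Set this equal to -1.5:
287P = 1.5·(11140 − 287P) ⇒ 287P(1 + 1.5) = 1.5·11140
P = 1.5·11140 / (287·2.5) = 23.2891…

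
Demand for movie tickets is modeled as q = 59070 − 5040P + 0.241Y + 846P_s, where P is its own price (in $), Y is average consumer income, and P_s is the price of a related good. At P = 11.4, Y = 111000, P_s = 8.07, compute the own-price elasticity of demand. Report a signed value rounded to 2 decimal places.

At the given values, q = 59070 − 5040(11.4) + 0.241(111000) + 846(8.07) = 35192.22.
∂q/∂P = −5040.
E = (-5040) × (11.4/35192.22) = -1.6326…

-1.63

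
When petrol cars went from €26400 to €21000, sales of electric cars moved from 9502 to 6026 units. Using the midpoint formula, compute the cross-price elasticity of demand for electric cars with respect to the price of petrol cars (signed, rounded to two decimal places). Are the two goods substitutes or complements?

%ΔQ_{electric cars} = (6026 − 9502)/avg = -3476/7764 = -0.447707…
%ΔP_{petrol cars} = (21000 − 26400)/avg = -5400/23700 = -0.227848…
E_cross = (-3476/7764) / (-5400/23700) = 1.9649…
E_cross > 0 ⇒ the goods are substitutes.

1.96; substitutes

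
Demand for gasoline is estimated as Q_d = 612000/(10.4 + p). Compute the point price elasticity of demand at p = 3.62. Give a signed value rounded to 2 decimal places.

-0.26

dQ_d/dp = −612000/(10.4 + p)² = -3113.55. At p = 3.62, Q_d = 43651.9.
Ed = (dQ_d/dp)·(p/Q_d) = (-3113.55) × (3.62/43651.9) = -0.2582…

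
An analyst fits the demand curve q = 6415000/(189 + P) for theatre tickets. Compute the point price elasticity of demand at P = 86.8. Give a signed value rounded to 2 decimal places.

-0.31

dq/dP = −6415000/(189 + P)² = -84.3351. At P = 86.8, q = 23259.6.
Ed = (dq/dP)·(P/q) = (-84.3351) × (86.8/23259.6) = -0.3147…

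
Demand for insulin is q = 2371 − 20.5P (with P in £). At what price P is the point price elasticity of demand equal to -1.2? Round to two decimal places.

63.09

Ed = −20.5P/(2371 − 20.5P). Set this equal to -1.2:
20.5P = 1.2·(2371 − 20.5P) ⇒ 20.5P(1 + 1.2) = 1.2·2371
P = 1.2·2371 / (20.5·2.2) = 63.0864…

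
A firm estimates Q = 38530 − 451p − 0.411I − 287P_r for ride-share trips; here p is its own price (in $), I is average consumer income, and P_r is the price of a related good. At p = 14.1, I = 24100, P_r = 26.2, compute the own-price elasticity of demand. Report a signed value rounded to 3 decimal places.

At the given values, Q = 38530 − 451(14.1) − 0.411(24100) − 287(26.2) = 14746.4.
∂Q/∂p = −451.
E = (-451) × (14.1/14746.4) = -0.43123…

-0.431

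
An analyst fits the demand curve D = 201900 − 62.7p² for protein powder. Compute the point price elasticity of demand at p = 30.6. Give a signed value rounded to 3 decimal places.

dD/dp = −2·62.7·p = -3837.24. At p = 30.6, D = 143190.228.
Ed = (dD/dp)·(p/D) = (-3837.24) × (30.6/143190.228) = -0.82002…

-0.820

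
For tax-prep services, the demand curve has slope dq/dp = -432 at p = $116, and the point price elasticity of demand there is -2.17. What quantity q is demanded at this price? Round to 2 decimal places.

23093.09

Ed = (dq/dp)·(p/q) ⇒ q = (dq/dp)·p/Ed = (-432)·116/(-2.17) = 23093.0875…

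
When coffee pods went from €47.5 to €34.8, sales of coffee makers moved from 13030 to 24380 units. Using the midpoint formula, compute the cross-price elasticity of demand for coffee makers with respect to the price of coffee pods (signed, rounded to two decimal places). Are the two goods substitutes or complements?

-1.97; complements

%ΔQ_{coffee makers} = (24380 − 13030)/avg = 11350/18705 = 0.606789…
%ΔP_{coffee pods} = (34.8 − 47.5)/avg = -12.7/41.15 = -0.308626…
E_cross = (11350/18705) / (-12.7/41.15) = -1.9660…
E_cross < 0 ⇒ the goods are complements.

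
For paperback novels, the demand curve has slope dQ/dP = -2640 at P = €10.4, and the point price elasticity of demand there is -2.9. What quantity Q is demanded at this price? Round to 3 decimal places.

Ed = (dQ/dP)·(P/Q) ⇒ Q = (dQ/dP)·P/Ed = (-2640)·10.4/(-2.9) = 9467.58620…

9467.586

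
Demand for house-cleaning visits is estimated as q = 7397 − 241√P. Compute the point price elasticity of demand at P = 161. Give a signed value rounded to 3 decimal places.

dq/dP = −241/(2√P) = -9.49673. At P = 161, q = 4339.05.
Ed = (dq/dP)·(P/q) = (-9.49673) × (161/4339.05) = -0.35237…

-0.352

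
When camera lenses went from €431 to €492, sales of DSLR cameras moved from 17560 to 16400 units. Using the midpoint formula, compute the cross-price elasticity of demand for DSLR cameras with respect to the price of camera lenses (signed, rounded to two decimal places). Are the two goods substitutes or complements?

%ΔQ_{DSLR cameras} = (16400 − 17560)/avg = -1160/16980 = -0.068315…
%ΔP_{camera lenses} = (492 − 431)/avg = 61/461.5 = 0.132177…
E_cross = (-1160/16980) / (61/461.5) = -0.5168…
E_cross < 0 ⇒ the goods are complements.

-0.52; complements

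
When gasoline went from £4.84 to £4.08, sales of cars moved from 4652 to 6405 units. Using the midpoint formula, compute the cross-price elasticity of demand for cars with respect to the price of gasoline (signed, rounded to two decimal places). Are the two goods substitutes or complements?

-1.86; complements

%ΔQ_{cars} = (6405 − 4652)/avg = 1753/5528.5 = 0.317084…
%ΔP_{gasoline} = (4.08 − 4.84)/avg = -0.76/4.46 = -0.170403…
E_cross = (1753/5528.5) / (-0.76/4.46) = -1.8607…
E_cross < 0 ⇒ the goods are complements.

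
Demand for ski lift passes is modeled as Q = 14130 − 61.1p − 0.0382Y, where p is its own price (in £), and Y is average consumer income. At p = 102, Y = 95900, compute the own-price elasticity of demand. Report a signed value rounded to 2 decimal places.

At the given values, Q = 14130 − 61.1(102) − 0.0382(95900) = 4234.42.
∂Q/∂p = −61.1.
E = (-61.1) × (102/4234.42) = -1.4717…

-1.47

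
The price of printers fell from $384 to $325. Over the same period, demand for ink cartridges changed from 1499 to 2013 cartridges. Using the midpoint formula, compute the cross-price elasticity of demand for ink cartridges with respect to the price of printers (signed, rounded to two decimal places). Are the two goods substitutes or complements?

%ΔQ_{ink cartridges} = (2013 − 1499)/avg = 514/1756 = 0.292710…
%ΔP_{printers} = (325 − 384)/avg = -59/354.5 = -0.166431…
E_cross = (514/1756) / (-59/354.5) = -1.7587…
E_cross < 0 ⇒ the goods are complements.

-1.76; complements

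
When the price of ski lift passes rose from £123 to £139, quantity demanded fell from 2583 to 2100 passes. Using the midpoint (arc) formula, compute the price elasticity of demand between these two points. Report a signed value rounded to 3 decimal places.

-1.689

%ΔQ = (2100 − 2583) / [(2583 + 2100)/2] = -483/2341.5 = -0.206278…
%ΔP = (139 − 123) / [(123 + 139)/2] = 16/131 = 0.122137…
Arc Ed = %ΔQ / %ΔP = (-483/2341.5) / (16/131) = -1.68890…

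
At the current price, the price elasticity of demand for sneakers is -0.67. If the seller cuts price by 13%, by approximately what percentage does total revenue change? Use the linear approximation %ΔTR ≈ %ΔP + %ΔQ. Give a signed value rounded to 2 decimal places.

-4.29%

%ΔQ ≈ Ed × %ΔP = (-0.67) × (-13%) = +8.7100%
%ΔTR ≈ %ΔP + %ΔQ = (-13%) + (+8.7100%) = -4.2900%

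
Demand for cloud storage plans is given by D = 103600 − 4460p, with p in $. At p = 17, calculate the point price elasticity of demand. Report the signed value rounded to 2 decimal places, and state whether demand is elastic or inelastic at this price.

-2.73; elastic

dD/dp = −4460. At p = 17, D = 103600 − 4460(17) = 27780.
Ed = (dD/dp)·(p/D) = −4460 × (17/27780) = -2.7293…
|Ed| = 2.73 > 1, so demand is elastic.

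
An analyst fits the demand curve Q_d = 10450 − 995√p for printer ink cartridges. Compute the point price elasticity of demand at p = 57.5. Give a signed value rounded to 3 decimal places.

-1.299

dQ_d/dp = −995/(2√p) = -65.6084. At p = 57.5, Q_d = 2905.04.
Ed = (dQ_d/dp)·(p/Q_d) = (-65.6084) × (57.5/2905.04) = -1.29859…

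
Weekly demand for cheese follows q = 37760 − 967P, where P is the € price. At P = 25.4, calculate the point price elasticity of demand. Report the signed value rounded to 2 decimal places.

-1.86

dq/dP = −967. At P = 25.4, q = 37760 − 967(25.4) = 13198.2.
Ed = (dq/dP)·(P/q) = −967 × (25.4/13198.2) = -1.8609…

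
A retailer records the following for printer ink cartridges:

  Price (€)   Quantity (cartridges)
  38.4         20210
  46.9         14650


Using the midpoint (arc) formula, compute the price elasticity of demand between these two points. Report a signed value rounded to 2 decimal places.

-1.60

%ΔQ = (14650 − 20210) / [(20210 + 14650)/2] = -5560/17430 = -0.318990…
%ΔP = (46.9 − 38.4) / [(38.4 + 46.9)/2] = 8.5/42.65 = 0.199296…
Arc Ed = %ΔQ / %ΔP = (-5560/17430) / (8.5/42.65) = -1.6005…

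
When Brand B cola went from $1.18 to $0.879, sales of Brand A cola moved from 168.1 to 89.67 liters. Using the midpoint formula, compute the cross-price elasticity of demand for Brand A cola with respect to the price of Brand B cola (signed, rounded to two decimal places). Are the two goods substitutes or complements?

2.08; substitutes

%ΔQ_{Brand A cola} = (89.67 − 168.1)/avg = -78.43/128.885 = -0.608526…
%ΔP_{Brand B cola} = (0.879 − 1.18)/avg = -0.301/1.0295 = -0.292374…
E_cross = (-78.43/128.885) / (-0.301/1.0295) = 2.0813…
E_cross > 0 ⇒ the goods are substitutes.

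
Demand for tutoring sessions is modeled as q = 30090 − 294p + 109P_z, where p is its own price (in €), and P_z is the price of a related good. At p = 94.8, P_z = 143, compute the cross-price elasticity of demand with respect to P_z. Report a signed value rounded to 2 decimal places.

0.88

At the given values, q = 30090 − 294(94.8) + 109(143) = 17805.8.
∂q/∂P_z = 109.
E = (109) × (143/17805.8) = 0.8753…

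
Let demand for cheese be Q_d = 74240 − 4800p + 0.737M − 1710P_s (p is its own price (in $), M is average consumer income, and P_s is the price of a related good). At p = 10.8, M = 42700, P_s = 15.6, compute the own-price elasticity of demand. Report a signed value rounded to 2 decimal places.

-1.91

At the given values, Q_d = 74240 − 4800(10.8) + 0.737(42700) − 1710(15.6) = 27193.9.
∂Q_d/∂p = −4800.
E = (-4800) × (10.8/27193.9) = -1.9063…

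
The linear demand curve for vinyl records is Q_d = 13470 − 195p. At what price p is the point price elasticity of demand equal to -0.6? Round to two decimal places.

25.90

Ed = −195p/(13470 − 195p). Set this equal to -0.6:
195p = 0.6·(13470 − 195p) ⇒ 195p(1 + 0.6) = 0.6·13470
p = 0.6·13470 / (195·1.6) = 25.9038…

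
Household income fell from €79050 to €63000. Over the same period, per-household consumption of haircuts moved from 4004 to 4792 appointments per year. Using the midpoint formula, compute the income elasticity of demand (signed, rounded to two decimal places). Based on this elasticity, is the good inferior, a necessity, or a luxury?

-0.79; inferior

%ΔQ = (4792 − 4004)/[( 4004 + 4792)/2] = 788/4398 = 0.179172…
%ΔIncome = (63000 − 79050)/[( 79050 + 63000)/2] = -16050/71025 = -0.225976…
E_income = (788/4398) / (-16050/71025) = -0.7928…
E_income < 0 ⇒ inferior good.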